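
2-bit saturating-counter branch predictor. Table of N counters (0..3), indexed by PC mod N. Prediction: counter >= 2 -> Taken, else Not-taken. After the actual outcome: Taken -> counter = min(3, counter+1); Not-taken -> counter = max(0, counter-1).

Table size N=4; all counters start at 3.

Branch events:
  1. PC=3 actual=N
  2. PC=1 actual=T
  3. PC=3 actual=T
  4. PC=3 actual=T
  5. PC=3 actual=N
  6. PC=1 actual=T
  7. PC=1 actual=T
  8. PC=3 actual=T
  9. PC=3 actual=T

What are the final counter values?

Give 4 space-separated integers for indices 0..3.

Answer: 3 3 3 3

Derivation:
Ev 1: PC=3 idx=3 pred=T actual=N -> ctr[3]=2
Ev 2: PC=1 idx=1 pred=T actual=T -> ctr[1]=3
Ev 3: PC=3 idx=3 pred=T actual=T -> ctr[3]=3
Ev 4: PC=3 idx=3 pred=T actual=T -> ctr[3]=3
Ev 5: PC=3 idx=3 pred=T actual=N -> ctr[3]=2
Ev 6: PC=1 idx=1 pred=T actual=T -> ctr[1]=3
Ev 7: PC=1 idx=1 pred=T actual=T -> ctr[1]=3
Ev 8: PC=3 idx=3 pred=T actual=T -> ctr[3]=3
Ev 9: PC=3 idx=3 pred=T actual=T -> ctr[3]=3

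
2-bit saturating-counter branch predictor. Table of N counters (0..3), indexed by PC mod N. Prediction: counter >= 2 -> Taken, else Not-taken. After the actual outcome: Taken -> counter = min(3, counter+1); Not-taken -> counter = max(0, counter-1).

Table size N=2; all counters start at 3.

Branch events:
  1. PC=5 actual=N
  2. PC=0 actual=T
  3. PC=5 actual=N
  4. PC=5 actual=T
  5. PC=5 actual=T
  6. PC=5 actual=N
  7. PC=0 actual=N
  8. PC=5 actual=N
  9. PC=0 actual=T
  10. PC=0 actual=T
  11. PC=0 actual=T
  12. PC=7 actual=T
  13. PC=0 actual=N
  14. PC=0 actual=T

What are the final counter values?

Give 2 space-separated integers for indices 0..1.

Ev 1: PC=5 idx=1 pred=T actual=N -> ctr[1]=2
Ev 2: PC=0 idx=0 pred=T actual=T -> ctr[0]=3
Ev 3: PC=5 idx=1 pred=T actual=N -> ctr[1]=1
Ev 4: PC=5 idx=1 pred=N actual=T -> ctr[1]=2
Ev 5: PC=5 idx=1 pred=T actual=T -> ctr[1]=3
Ev 6: PC=5 idx=1 pred=T actual=N -> ctr[1]=2
Ev 7: PC=0 idx=0 pred=T actual=N -> ctr[0]=2
Ev 8: PC=5 idx=1 pred=T actual=N -> ctr[1]=1
Ev 9: PC=0 idx=0 pred=T actual=T -> ctr[0]=3
Ev 10: PC=0 idx=0 pred=T actual=T -> ctr[0]=3
Ev 11: PC=0 idx=0 pred=T actual=T -> ctr[0]=3
Ev 12: PC=7 idx=1 pred=N actual=T -> ctr[1]=2
Ev 13: PC=0 idx=0 pred=T actual=N -> ctr[0]=2
Ev 14: PC=0 idx=0 pred=T actual=T -> ctr[0]=3

Answer: 3 2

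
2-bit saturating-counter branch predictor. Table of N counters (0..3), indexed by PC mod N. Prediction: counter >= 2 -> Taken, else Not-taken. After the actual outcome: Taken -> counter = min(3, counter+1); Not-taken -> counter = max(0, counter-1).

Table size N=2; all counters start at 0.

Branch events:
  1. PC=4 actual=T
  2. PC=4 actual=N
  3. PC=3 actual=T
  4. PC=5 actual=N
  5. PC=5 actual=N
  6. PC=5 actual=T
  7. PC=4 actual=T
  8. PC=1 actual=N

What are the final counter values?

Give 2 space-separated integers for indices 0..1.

Ev 1: PC=4 idx=0 pred=N actual=T -> ctr[0]=1
Ev 2: PC=4 idx=0 pred=N actual=N -> ctr[0]=0
Ev 3: PC=3 idx=1 pred=N actual=T -> ctr[1]=1
Ev 4: PC=5 idx=1 pred=N actual=N -> ctr[1]=0
Ev 5: PC=5 idx=1 pred=N actual=N -> ctr[1]=0
Ev 6: PC=5 idx=1 pred=N actual=T -> ctr[1]=1
Ev 7: PC=4 idx=0 pred=N actual=T -> ctr[0]=1
Ev 8: PC=1 idx=1 pred=N actual=N -> ctr[1]=0

Answer: 1 0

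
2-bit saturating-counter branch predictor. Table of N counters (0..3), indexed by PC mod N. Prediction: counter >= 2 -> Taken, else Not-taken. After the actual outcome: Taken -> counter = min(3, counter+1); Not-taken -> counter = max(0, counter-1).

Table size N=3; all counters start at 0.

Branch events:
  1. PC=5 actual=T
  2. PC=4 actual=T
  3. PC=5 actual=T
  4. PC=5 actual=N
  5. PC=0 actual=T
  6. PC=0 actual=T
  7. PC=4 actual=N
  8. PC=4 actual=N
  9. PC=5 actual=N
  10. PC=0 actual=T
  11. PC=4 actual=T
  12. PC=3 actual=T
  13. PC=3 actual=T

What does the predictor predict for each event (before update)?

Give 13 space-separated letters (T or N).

Answer: N N N T N N N N N T N T T

Derivation:
Ev 1: PC=5 idx=2 pred=N actual=T -> ctr[2]=1
Ev 2: PC=4 idx=1 pred=N actual=T -> ctr[1]=1
Ev 3: PC=5 idx=2 pred=N actual=T -> ctr[2]=2
Ev 4: PC=5 idx=2 pred=T actual=N -> ctr[2]=1
Ev 5: PC=0 idx=0 pred=N actual=T -> ctr[0]=1
Ev 6: PC=0 idx=0 pred=N actual=T -> ctr[0]=2
Ev 7: PC=4 idx=1 pred=N actual=N -> ctr[1]=0
Ev 8: PC=4 idx=1 pred=N actual=N -> ctr[1]=0
Ev 9: PC=5 idx=2 pred=N actual=N -> ctr[2]=0
Ev 10: PC=0 idx=0 pred=T actual=T -> ctr[0]=3
Ev 11: PC=4 idx=1 pred=N actual=T -> ctr[1]=1
Ev 12: PC=3 idx=0 pred=T actual=T -> ctr[0]=3
Ev 13: PC=3 idx=0 pred=T actual=T -> ctr[0]=3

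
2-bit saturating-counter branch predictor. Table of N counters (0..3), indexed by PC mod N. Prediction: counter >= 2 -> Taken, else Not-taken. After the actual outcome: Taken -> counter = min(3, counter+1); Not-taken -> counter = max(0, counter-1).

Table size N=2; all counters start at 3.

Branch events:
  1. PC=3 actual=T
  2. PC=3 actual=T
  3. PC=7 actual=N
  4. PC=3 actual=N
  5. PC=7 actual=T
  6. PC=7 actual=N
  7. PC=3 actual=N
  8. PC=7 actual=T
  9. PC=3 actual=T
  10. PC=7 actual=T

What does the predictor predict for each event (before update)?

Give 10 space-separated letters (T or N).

Ev 1: PC=3 idx=1 pred=T actual=T -> ctr[1]=3
Ev 2: PC=3 idx=1 pred=T actual=T -> ctr[1]=3
Ev 3: PC=7 idx=1 pred=T actual=N -> ctr[1]=2
Ev 4: PC=3 idx=1 pred=T actual=N -> ctr[1]=1
Ev 5: PC=7 idx=1 pred=N actual=T -> ctr[1]=2
Ev 6: PC=7 idx=1 pred=T actual=N -> ctr[1]=1
Ev 7: PC=3 idx=1 pred=N actual=N -> ctr[1]=0
Ev 8: PC=7 idx=1 pred=N actual=T -> ctr[1]=1
Ev 9: PC=3 idx=1 pred=N actual=T -> ctr[1]=2
Ev 10: PC=7 idx=1 pred=T actual=T -> ctr[1]=3

Answer: T T T T N T N N N T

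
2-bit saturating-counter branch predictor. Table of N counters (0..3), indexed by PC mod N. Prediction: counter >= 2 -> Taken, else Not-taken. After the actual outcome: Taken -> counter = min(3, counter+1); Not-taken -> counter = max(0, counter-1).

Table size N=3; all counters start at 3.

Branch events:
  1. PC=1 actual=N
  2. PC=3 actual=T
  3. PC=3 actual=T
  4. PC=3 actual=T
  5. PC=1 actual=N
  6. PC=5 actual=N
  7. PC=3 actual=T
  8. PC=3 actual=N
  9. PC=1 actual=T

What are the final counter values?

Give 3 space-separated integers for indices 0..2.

Ev 1: PC=1 idx=1 pred=T actual=N -> ctr[1]=2
Ev 2: PC=3 idx=0 pred=T actual=T -> ctr[0]=3
Ev 3: PC=3 idx=0 pred=T actual=T -> ctr[0]=3
Ev 4: PC=3 idx=0 pred=T actual=T -> ctr[0]=3
Ev 5: PC=1 idx=1 pred=T actual=N -> ctr[1]=1
Ev 6: PC=5 idx=2 pred=T actual=N -> ctr[2]=2
Ev 7: PC=3 idx=0 pred=T actual=T -> ctr[0]=3
Ev 8: PC=3 idx=0 pred=T actual=N -> ctr[0]=2
Ev 9: PC=1 idx=1 pred=N actual=T -> ctr[1]=2

Answer: 2 2 2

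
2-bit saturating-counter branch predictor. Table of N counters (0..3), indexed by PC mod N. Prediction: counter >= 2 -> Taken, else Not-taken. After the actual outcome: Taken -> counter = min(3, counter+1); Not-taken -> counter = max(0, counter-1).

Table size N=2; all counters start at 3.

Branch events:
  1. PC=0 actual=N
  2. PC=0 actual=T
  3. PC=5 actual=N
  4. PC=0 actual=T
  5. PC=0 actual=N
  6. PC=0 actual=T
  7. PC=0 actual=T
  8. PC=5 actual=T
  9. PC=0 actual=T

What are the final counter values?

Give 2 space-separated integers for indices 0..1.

Answer: 3 3

Derivation:
Ev 1: PC=0 idx=0 pred=T actual=N -> ctr[0]=2
Ev 2: PC=0 idx=0 pred=T actual=T -> ctr[0]=3
Ev 3: PC=5 idx=1 pred=T actual=N -> ctr[1]=2
Ev 4: PC=0 idx=0 pred=T actual=T -> ctr[0]=3
Ev 5: PC=0 idx=0 pred=T actual=N -> ctr[0]=2
Ev 6: PC=0 idx=0 pred=T actual=T -> ctr[0]=3
Ev 7: PC=0 idx=0 pred=T actual=T -> ctr[0]=3
Ev 8: PC=5 idx=1 pred=T actual=T -> ctr[1]=3
Ev 9: PC=0 idx=0 pred=T actual=T -> ctr[0]=3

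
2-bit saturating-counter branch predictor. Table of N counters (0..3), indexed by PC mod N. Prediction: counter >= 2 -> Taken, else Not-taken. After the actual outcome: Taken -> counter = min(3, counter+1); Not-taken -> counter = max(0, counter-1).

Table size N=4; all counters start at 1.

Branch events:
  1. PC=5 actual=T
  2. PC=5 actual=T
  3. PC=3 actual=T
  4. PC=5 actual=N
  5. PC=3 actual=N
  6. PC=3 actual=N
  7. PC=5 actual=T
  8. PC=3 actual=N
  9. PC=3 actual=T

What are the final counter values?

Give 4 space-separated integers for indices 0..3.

Ev 1: PC=5 idx=1 pred=N actual=T -> ctr[1]=2
Ev 2: PC=5 idx=1 pred=T actual=T -> ctr[1]=3
Ev 3: PC=3 idx=3 pred=N actual=T -> ctr[3]=2
Ev 4: PC=5 idx=1 pred=T actual=N -> ctr[1]=2
Ev 5: PC=3 idx=3 pred=T actual=N -> ctr[3]=1
Ev 6: PC=3 idx=3 pred=N actual=N -> ctr[3]=0
Ev 7: PC=5 idx=1 pred=T actual=T -> ctr[1]=3
Ev 8: PC=3 idx=3 pred=N actual=N -> ctr[3]=0
Ev 9: PC=3 idx=3 pred=N actual=T -> ctr[3]=1

Answer: 1 3 1 1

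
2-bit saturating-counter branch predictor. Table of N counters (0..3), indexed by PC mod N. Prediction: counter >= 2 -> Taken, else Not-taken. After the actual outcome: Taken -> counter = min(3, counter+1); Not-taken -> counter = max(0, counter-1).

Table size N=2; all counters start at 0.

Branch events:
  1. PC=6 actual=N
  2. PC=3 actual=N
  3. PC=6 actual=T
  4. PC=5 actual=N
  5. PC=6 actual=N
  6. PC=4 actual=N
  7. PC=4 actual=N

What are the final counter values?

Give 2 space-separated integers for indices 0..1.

Ev 1: PC=6 idx=0 pred=N actual=N -> ctr[0]=0
Ev 2: PC=3 idx=1 pred=N actual=N -> ctr[1]=0
Ev 3: PC=6 idx=0 pred=N actual=T -> ctr[0]=1
Ev 4: PC=5 idx=1 pred=N actual=N -> ctr[1]=0
Ev 5: PC=6 idx=0 pred=N actual=N -> ctr[0]=0
Ev 6: PC=4 idx=0 pred=N actual=N -> ctr[0]=0
Ev 7: PC=4 idx=0 pred=N actual=N -> ctr[0]=0

Answer: 0 0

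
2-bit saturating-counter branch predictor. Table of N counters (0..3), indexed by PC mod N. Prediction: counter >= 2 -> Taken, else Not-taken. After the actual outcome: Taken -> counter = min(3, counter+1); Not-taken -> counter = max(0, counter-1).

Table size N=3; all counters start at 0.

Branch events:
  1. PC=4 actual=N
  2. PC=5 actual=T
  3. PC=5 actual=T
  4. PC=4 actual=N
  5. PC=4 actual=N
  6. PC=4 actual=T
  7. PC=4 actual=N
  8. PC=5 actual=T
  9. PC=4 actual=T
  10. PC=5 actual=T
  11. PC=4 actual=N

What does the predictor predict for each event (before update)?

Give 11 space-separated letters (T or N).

Answer: N N N N N N N T N T N

Derivation:
Ev 1: PC=4 idx=1 pred=N actual=N -> ctr[1]=0
Ev 2: PC=5 idx=2 pred=N actual=T -> ctr[2]=1
Ev 3: PC=5 idx=2 pred=N actual=T -> ctr[2]=2
Ev 4: PC=4 idx=1 pred=N actual=N -> ctr[1]=0
Ev 5: PC=4 idx=1 pred=N actual=N -> ctr[1]=0
Ev 6: PC=4 idx=1 pred=N actual=T -> ctr[1]=1
Ev 7: PC=4 idx=1 pred=N actual=N -> ctr[1]=0
Ev 8: PC=5 idx=2 pred=T actual=T -> ctr[2]=3
Ev 9: PC=4 idx=1 pred=N actual=T -> ctr[1]=1
Ev 10: PC=5 idx=2 pred=T actual=T -> ctr[2]=3
Ev 11: PC=4 idx=1 pred=N actual=N -> ctr[1]=0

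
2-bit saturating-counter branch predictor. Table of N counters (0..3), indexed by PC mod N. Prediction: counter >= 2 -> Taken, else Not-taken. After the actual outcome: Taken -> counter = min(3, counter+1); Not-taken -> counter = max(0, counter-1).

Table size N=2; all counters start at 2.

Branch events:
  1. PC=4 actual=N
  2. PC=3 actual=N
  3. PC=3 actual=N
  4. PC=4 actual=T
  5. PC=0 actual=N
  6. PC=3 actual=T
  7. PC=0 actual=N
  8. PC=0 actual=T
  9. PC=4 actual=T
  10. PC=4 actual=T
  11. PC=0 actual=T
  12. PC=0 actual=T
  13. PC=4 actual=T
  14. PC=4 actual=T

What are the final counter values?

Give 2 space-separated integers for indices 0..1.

Ev 1: PC=4 idx=0 pred=T actual=N -> ctr[0]=1
Ev 2: PC=3 idx=1 pred=T actual=N -> ctr[1]=1
Ev 3: PC=3 idx=1 pred=N actual=N -> ctr[1]=0
Ev 4: PC=4 idx=0 pred=N actual=T -> ctr[0]=2
Ev 5: PC=0 idx=0 pred=T actual=N -> ctr[0]=1
Ev 6: PC=3 idx=1 pred=N actual=T -> ctr[1]=1
Ev 7: PC=0 idx=0 pred=N actual=N -> ctr[0]=0
Ev 8: PC=0 idx=0 pred=N actual=T -> ctr[0]=1
Ev 9: PC=4 idx=0 pred=N actual=T -> ctr[0]=2
Ev 10: PC=4 idx=0 pred=T actual=T -> ctr[0]=3
Ev 11: PC=0 idx=0 pred=T actual=T -> ctr[0]=3
Ev 12: PC=0 idx=0 pred=T actual=T -> ctr[0]=3
Ev 13: PC=4 idx=0 pred=T actual=T -> ctr[0]=3
Ev 14: PC=4 idx=0 pred=T actual=T -> ctr[0]=3

Answer: 3 1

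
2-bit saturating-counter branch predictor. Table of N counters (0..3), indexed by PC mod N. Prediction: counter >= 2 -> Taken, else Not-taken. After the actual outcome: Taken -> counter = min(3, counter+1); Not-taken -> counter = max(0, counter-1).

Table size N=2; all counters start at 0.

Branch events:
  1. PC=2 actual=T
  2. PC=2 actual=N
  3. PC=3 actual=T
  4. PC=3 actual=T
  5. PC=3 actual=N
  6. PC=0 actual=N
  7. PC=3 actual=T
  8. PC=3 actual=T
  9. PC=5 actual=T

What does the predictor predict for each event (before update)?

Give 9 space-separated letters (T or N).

Ev 1: PC=2 idx=0 pred=N actual=T -> ctr[0]=1
Ev 2: PC=2 idx=0 pred=N actual=N -> ctr[0]=0
Ev 3: PC=3 idx=1 pred=N actual=T -> ctr[1]=1
Ev 4: PC=3 idx=1 pred=N actual=T -> ctr[1]=2
Ev 5: PC=3 idx=1 pred=T actual=N -> ctr[1]=1
Ev 6: PC=0 idx=0 pred=N actual=N -> ctr[0]=0
Ev 7: PC=3 idx=1 pred=N actual=T -> ctr[1]=2
Ev 8: PC=3 idx=1 pred=T actual=T -> ctr[1]=3
Ev 9: PC=5 idx=1 pred=T actual=T -> ctr[1]=3

Answer: N N N N T N N T T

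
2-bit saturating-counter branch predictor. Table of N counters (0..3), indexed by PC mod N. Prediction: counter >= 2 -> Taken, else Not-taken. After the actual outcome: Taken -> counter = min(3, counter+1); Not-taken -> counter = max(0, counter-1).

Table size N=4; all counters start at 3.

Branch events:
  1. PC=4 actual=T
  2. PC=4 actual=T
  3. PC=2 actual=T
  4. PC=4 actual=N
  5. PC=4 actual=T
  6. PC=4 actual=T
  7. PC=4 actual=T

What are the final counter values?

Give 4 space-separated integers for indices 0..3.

Ev 1: PC=4 idx=0 pred=T actual=T -> ctr[0]=3
Ev 2: PC=4 idx=0 pred=T actual=T -> ctr[0]=3
Ev 3: PC=2 idx=2 pred=T actual=T -> ctr[2]=3
Ev 4: PC=4 idx=0 pred=T actual=N -> ctr[0]=2
Ev 5: PC=4 idx=0 pred=T actual=T -> ctr[0]=3
Ev 6: PC=4 idx=0 pred=T actual=T -> ctr[0]=3
Ev 7: PC=4 idx=0 pred=T actual=T -> ctr[0]=3

Answer: 3 3 3 3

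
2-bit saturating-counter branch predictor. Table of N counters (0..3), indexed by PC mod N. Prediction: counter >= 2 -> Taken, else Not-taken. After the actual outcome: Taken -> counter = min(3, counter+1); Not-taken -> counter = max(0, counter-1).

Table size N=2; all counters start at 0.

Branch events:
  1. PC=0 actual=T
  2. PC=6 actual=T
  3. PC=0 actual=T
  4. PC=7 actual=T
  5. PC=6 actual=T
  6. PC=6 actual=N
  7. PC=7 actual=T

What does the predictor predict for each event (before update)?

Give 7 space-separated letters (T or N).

Answer: N N T N T T N

Derivation:
Ev 1: PC=0 idx=0 pred=N actual=T -> ctr[0]=1
Ev 2: PC=6 idx=0 pred=N actual=T -> ctr[0]=2
Ev 3: PC=0 idx=0 pred=T actual=T -> ctr[0]=3
Ev 4: PC=7 idx=1 pred=N actual=T -> ctr[1]=1
Ev 5: PC=6 idx=0 pred=T actual=T -> ctr[0]=3
Ev 6: PC=6 idx=0 pred=T actual=N -> ctr[0]=2
Ev 7: PC=7 idx=1 pred=N actual=T -> ctr[1]=2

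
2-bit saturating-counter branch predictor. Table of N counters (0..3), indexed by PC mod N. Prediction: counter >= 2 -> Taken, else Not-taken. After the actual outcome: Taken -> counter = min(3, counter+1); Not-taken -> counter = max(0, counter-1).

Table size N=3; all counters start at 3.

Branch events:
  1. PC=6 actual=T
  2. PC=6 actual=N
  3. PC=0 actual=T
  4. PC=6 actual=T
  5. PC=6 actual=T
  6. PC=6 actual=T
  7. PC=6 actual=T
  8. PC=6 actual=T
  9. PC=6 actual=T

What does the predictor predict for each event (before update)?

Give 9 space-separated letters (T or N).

Answer: T T T T T T T T T

Derivation:
Ev 1: PC=6 idx=0 pred=T actual=T -> ctr[0]=3
Ev 2: PC=6 idx=0 pred=T actual=N -> ctr[0]=2
Ev 3: PC=0 idx=0 pred=T actual=T -> ctr[0]=3
Ev 4: PC=6 idx=0 pred=T actual=T -> ctr[0]=3
Ev 5: PC=6 idx=0 pred=T actual=T -> ctr[0]=3
Ev 6: PC=6 idx=0 pred=T actual=T -> ctr[0]=3
Ev 7: PC=6 idx=0 pred=T actual=T -> ctr[0]=3
Ev 8: PC=6 idx=0 pred=T actual=T -> ctr[0]=3
Ev 9: PC=6 idx=0 pred=T actual=T -> ctr[0]=3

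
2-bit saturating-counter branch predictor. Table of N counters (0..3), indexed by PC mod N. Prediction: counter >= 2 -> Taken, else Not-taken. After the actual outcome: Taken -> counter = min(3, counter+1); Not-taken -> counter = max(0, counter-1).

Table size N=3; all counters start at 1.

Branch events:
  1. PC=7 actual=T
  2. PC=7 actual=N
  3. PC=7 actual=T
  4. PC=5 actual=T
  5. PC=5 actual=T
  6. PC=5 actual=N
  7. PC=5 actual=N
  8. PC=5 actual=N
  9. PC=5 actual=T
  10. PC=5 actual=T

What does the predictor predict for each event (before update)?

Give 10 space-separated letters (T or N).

Ev 1: PC=7 idx=1 pred=N actual=T -> ctr[1]=2
Ev 2: PC=7 idx=1 pred=T actual=N -> ctr[1]=1
Ev 3: PC=7 idx=1 pred=N actual=T -> ctr[1]=2
Ev 4: PC=5 idx=2 pred=N actual=T -> ctr[2]=2
Ev 5: PC=5 idx=2 pred=T actual=T -> ctr[2]=3
Ev 6: PC=5 idx=2 pred=T actual=N -> ctr[2]=2
Ev 7: PC=5 idx=2 pred=T actual=N -> ctr[2]=1
Ev 8: PC=5 idx=2 pred=N actual=N -> ctr[2]=0
Ev 9: PC=5 idx=2 pred=N actual=T -> ctr[2]=1
Ev 10: PC=5 idx=2 pred=N actual=T -> ctr[2]=2

Answer: N T N N T T T N N N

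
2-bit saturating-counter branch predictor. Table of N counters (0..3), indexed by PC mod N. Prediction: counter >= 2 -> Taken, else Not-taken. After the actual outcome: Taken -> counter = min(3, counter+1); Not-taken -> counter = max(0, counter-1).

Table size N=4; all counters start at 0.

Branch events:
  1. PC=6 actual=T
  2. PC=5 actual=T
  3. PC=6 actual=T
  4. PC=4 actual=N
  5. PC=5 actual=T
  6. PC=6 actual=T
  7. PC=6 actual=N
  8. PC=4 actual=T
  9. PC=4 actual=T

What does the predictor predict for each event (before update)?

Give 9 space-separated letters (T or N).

Ev 1: PC=6 idx=2 pred=N actual=T -> ctr[2]=1
Ev 2: PC=5 idx=1 pred=N actual=T -> ctr[1]=1
Ev 3: PC=6 idx=2 pred=N actual=T -> ctr[2]=2
Ev 4: PC=4 idx=0 pred=N actual=N -> ctr[0]=0
Ev 5: PC=5 idx=1 pred=N actual=T -> ctr[1]=2
Ev 6: PC=6 idx=2 pred=T actual=T -> ctr[2]=3
Ev 7: PC=6 idx=2 pred=T actual=N -> ctr[2]=2
Ev 8: PC=4 idx=0 pred=N actual=T -> ctr[0]=1
Ev 9: PC=4 idx=0 pred=N actual=T -> ctr[0]=2

Answer: N N N N N T T N N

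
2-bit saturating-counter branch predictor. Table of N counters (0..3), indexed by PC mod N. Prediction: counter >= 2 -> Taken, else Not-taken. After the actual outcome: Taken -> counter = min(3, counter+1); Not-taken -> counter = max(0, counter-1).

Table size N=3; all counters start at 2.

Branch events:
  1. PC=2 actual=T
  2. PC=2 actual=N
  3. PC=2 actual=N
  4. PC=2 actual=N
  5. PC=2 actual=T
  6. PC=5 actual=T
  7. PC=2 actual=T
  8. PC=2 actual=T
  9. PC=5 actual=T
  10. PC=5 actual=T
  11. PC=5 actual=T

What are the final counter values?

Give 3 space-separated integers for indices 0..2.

Answer: 2 2 3

Derivation:
Ev 1: PC=2 idx=2 pred=T actual=T -> ctr[2]=3
Ev 2: PC=2 idx=2 pred=T actual=N -> ctr[2]=2
Ev 3: PC=2 idx=2 pred=T actual=N -> ctr[2]=1
Ev 4: PC=2 idx=2 pred=N actual=N -> ctr[2]=0
Ev 5: PC=2 idx=2 pred=N actual=T -> ctr[2]=1
Ev 6: PC=5 idx=2 pred=N actual=T -> ctr[2]=2
Ev 7: PC=2 idx=2 pred=T actual=T -> ctr[2]=3
Ev 8: PC=2 idx=2 pred=T actual=T -> ctr[2]=3
Ev 9: PC=5 idx=2 pred=T actual=T -> ctr[2]=3
Ev 10: PC=5 idx=2 pred=T actual=T -> ctr[2]=3
Ev 11: PC=5 idx=2 pred=T actual=T -> ctr[2]=3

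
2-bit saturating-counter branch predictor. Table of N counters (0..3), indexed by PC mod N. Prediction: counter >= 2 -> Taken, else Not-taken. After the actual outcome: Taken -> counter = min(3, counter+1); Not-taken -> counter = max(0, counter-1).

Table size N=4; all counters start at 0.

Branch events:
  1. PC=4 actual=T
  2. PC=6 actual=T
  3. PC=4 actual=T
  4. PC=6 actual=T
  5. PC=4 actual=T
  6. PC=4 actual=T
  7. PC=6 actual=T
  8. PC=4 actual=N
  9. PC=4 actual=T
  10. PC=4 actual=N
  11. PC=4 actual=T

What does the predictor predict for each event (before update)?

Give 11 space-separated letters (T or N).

Answer: N N N N T T T T T T T

Derivation:
Ev 1: PC=4 idx=0 pred=N actual=T -> ctr[0]=1
Ev 2: PC=6 idx=2 pred=N actual=T -> ctr[2]=1
Ev 3: PC=4 idx=0 pred=N actual=T -> ctr[0]=2
Ev 4: PC=6 idx=2 pred=N actual=T -> ctr[2]=2
Ev 5: PC=4 idx=0 pred=T actual=T -> ctr[0]=3
Ev 6: PC=4 idx=0 pred=T actual=T -> ctr[0]=3
Ev 7: PC=6 idx=2 pred=T actual=T -> ctr[2]=3
Ev 8: PC=4 idx=0 pred=T actual=N -> ctr[0]=2
Ev 9: PC=4 idx=0 pred=T actual=T -> ctr[0]=3
Ev 10: PC=4 idx=0 pred=T actual=N -> ctr[0]=2
Ev 11: PC=4 idx=0 pred=T actual=T -> ctr[0]=3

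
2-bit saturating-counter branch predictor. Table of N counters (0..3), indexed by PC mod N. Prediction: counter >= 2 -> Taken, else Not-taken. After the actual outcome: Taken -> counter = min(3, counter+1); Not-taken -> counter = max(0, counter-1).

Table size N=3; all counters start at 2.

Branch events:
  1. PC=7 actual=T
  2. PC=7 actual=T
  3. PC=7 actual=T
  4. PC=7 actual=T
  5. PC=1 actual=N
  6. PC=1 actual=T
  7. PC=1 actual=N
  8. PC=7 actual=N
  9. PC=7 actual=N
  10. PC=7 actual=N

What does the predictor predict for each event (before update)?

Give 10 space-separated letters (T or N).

Ev 1: PC=7 idx=1 pred=T actual=T -> ctr[1]=3
Ev 2: PC=7 idx=1 pred=T actual=T -> ctr[1]=3
Ev 3: PC=7 idx=1 pred=T actual=T -> ctr[1]=3
Ev 4: PC=7 idx=1 pred=T actual=T -> ctr[1]=3
Ev 5: PC=1 idx=1 pred=T actual=N -> ctr[1]=2
Ev 6: PC=1 idx=1 pred=T actual=T -> ctr[1]=3
Ev 7: PC=1 idx=1 pred=T actual=N -> ctr[1]=2
Ev 8: PC=7 idx=1 pred=T actual=N -> ctr[1]=1
Ev 9: PC=7 idx=1 pred=N actual=N -> ctr[1]=0
Ev 10: PC=7 idx=1 pred=N actual=N -> ctr[1]=0

Answer: T T T T T T T T N N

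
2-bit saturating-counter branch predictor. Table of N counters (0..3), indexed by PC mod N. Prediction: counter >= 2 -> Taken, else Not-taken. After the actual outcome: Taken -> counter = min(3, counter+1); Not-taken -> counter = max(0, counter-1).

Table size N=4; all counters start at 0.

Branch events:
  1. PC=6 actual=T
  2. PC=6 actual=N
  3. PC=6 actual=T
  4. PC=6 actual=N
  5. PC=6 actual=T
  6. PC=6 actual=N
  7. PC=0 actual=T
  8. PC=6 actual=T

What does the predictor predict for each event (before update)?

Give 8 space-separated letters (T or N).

Answer: N N N N N N N N

Derivation:
Ev 1: PC=6 idx=2 pred=N actual=T -> ctr[2]=1
Ev 2: PC=6 idx=2 pred=N actual=N -> ctr[2]=0
Ev 3: PC=6 idx=2 pred=N actual=T -> ctr[2]=1
Ev 4: PC=6 idx=2 pred=N actual=N -> ctr[2]=0
Ev 5: PC=6 idx=2 pred=N actual=T -> ctr[2]=1
Ev 6: PC=6 idx=2 pred=N actual=N -> ctr[2]=0
Ev 7: PC=0 idx=0 pred=N actual=T -> ctr[0]=1
Ev 8: PC=6 idx=2 pred=N actual=T -> ctr[2]=1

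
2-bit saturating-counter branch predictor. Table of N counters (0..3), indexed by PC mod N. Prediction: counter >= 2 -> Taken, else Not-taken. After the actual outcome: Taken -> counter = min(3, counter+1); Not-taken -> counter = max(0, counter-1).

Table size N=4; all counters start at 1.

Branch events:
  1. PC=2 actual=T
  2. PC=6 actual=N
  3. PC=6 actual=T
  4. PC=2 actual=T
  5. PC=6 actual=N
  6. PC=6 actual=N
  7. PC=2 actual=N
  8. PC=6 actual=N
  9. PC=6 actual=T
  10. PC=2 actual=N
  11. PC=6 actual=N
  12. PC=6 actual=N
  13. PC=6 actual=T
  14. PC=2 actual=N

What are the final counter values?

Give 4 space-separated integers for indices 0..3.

Ev 1: PC=2 idx=2 pred=N actual=T -> ctr[2]=2
Ev 2: PC=6 idx=2 pred=T actual=N -> ctr[2]=1
Ev 3: PC=6 idx=2 pred=N actual=T -> ctr[2]=2
Ev 4: PC=2 idx=2 pred=T actual=T -> ctr[2]=3
Ev 5: PC=6 idx=2 pred=T actual=N -> ctr[2]=2
Ev 6: PC=6 idx=2 pred=T actual=N -> ctr[2]=1
Ev 7: PC=2 idx=2 pred=N actual=N -> ctr[2]=0
Ev 8: PC=6 idx=2 pred=N actual=N -> ctr[2]=0
Ev 9: PC=6 idx=2 pred=N actual=T -> ctr[2]=1
Ev 10: PC=2 idx=2 pred=N actual=N -> ctr[2]=0
Ev 11: PC=6 idx=2 pred=N actual=N -> ctr[2]=0
Ev 12: PC=6 idx=2 pred=N actual=N -> ctr[2]=0
Ev 13: PC=6 idx=2 pred=N actual=T -> ctr[2]=1
Ev 14: PC=2 idx=2 pred=N actual=N -> ctr[2]=0

Answer: 1 1 0 1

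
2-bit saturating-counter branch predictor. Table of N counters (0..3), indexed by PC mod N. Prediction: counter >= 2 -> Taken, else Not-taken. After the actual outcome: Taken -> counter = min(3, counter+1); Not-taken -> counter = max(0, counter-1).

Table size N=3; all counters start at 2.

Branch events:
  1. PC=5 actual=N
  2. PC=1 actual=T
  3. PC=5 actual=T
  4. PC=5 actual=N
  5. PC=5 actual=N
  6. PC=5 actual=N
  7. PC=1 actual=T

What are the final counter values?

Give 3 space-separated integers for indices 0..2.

Ev 1: PC=5 idx=2 pred=T actual=N -> ctr[2]=1
Ev 2: PC=1 idx=1 pred=T actual=T -> ctr[1]=3
Ev 3: PC=5 idx=2 pred=N actual=T -> ctr[2]=2
Ev 4: PC=5 idx=2 pred=T actual=N -> ctr[2]=1
Ev 5: PC=5 idx=2 pred=N actual=N -> ctr[2]=0
Ev 6: PC=5 idx=2 pred=N actual=N -> ctr[2]=0
Ev 7: PC=1 idx=1 pred=T actual=T -> ctr[1]=3

Answer: 2 3 0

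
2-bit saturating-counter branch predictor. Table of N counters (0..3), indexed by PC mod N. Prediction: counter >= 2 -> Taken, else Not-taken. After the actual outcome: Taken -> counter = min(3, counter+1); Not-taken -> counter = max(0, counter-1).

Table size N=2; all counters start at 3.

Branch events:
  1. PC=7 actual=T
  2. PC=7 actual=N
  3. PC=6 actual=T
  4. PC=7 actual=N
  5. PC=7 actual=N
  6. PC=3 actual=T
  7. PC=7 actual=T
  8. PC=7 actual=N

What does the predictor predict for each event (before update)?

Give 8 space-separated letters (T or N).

Answer: T T T T N N N T

Derivation:
Ev 1: PC=7 idx=1 pred=T actual=T -> ctr[1]=3
Ev 2: PC=7 idx=1 pred=T actual=N -> ctr[1]=2
Ev 3: PC=6 idx=0 pred=T actual=T -> ctr[0]=3
Ev 4: PC=7 idx=1 pred=T actual=N -> ctr[1]=1
Ev 5: PC=7 idx=1 pred=N actual=N -> ctr[1]=0
Ev 6: PC=3 idx=1 pred=N actual=T -> ctr[1]=1
Ev 7: PC=7 idx=1 pred=N actual=T -> ctr[1]=2
Ev 8: PC=7 idx=1 pred=T actual=N -> ctr[1]=1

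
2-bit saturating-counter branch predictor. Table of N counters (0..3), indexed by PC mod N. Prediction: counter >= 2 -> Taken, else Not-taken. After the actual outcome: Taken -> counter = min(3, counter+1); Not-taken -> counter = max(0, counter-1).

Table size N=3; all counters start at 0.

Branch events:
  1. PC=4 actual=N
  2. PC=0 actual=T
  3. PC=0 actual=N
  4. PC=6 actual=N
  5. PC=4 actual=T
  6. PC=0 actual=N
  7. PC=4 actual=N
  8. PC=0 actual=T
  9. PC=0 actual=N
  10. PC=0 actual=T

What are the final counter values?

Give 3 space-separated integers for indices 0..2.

Answer: 1 0 0

Derivation:
Ev 1: PC=4 idx=1 pred=N actual=N -> ctr[1]=0
Ev 2: PC=0 idx=0 pred=N actual=T -> ctr[0]=1
Ev 3: PC=0 idx=0 pred=N actual=N -> ctr[0]=0
Ev 4: PC=6 idx=0 pred=N actual=N -> ctr[0]=0
Ev 5: PC=4 idx=1 pred=N actual=T -> ctr[1]=1
Ev 6: PC=0 idx=0 pred=N actual=N -> ctr[0]=0
Ev 7: PC=4 idx=1 pred=N actual=N -> ctr[1]=0
Ev 8: PC=0 idx=0 pred=N actual=T -> ctr[0]=1
Ev 9: PC=0 idx=0 pred=N actual=N -> ctr[0]=0
Ev 10: PC=0 idx=0 pred=N actual=T -> ctr[0]=1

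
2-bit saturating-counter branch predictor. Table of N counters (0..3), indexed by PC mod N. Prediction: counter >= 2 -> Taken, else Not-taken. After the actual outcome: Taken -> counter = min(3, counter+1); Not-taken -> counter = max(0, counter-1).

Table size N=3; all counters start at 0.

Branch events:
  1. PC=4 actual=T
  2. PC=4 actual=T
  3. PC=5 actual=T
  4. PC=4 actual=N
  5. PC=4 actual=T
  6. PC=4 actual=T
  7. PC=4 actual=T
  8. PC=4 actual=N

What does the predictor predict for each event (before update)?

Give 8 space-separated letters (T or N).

Ev 1: PC=4 idx=1 pred=N actual=T -> ctr[1]=1
Ev 2: PC=4 idx=1 pred=N actual=T -> ctr[1]=2
Ev 3: PC=5 idx=2 pred=N actual=T -> ctr[2]=1
Ev 4: PC=4 idx=1 pred=T actual=N -> ctr[1]=1
Ev 5: PC=4 idx=1 pred=N actual=T -> ctr[1]=2
Ev 6: PC=4 idx=1 pred=T actual=T -> ctr[1]=3
Ev 7: PC=4 idx=1 pred=T actual=T -> ctr[1]=3
Ev 8: PC=4 idx=1 pred=T actual=N -> ctr[1]=2

Answer: N N N T N T T T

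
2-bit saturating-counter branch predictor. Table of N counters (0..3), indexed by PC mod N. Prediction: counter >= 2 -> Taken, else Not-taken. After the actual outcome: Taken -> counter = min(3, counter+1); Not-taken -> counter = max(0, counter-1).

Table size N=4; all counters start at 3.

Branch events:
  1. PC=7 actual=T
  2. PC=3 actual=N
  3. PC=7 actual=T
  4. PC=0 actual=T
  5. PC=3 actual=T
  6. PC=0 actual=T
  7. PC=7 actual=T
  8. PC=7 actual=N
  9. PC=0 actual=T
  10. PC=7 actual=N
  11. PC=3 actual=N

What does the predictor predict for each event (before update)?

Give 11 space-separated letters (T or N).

Ev 1: PC=7 idx=3 pred=T actual=T -> ctr[3]=3
Ev 2: PC=3 idx=3 pred=T actual=N -> ctr[3]=2
Ev 3: PC=7 idx=3 pred=T actual=T -> ctr[3]=3
Ev 4: PC=0 idx=0 pred=T actual=T -> ctr[0]=3
Ev 5: PC=3 idx=3 pred=T actual=T -> ctr[3]=3
Ev 6: PC=0 idx=0 pred=T actual=T -> ctr[0]=3
Ev 7: PC=7 idx=3 pred=T actual=T -> ctr[3]=3
Ev 8: PC=7 idx=3 pred=T actual=N -> ctr[3]=2
Ev 9: PC=0 idx=0 pred=T actual=T -> ctr[0]=3
Ev 10: PC=7 idx=3 pred=T actual=N -> ctr[3]=1
Ev 11: PC=3 idx=3 pred=N actual=N -> ctr[3]=0

Answer: T T T T T T T T T T N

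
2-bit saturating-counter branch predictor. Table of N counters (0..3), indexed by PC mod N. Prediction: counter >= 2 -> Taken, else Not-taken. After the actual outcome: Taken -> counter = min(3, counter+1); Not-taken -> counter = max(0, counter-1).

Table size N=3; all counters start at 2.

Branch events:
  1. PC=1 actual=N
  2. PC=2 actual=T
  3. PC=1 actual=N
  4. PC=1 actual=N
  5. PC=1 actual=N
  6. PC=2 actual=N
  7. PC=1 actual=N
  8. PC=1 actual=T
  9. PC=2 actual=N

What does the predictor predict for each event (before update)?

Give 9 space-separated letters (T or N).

Ev 1: PC=1 idx=1 pred=T actual=N -> ctr[1]=1
Ev 2: PC=2 idx=2 pred=T actual=T -> ctr[2]=3
Ev 3: PC=1 idx=1 pred=N actual=N -> ctr[1]=0
Ev 4: PC=1 idx=1 pred=N actual=N -> ctr[1]=0
Ev 5: PC=1 idx=1 pred=N actual=N -> ctr[1]=0
Ev 6: PC=2 idx=2 pred=T actual=N -> ctr[2]=2
Ev 7: PC=1 idx=1 pred=N actual=N -> ctr[1]=0
Ev 8: PC=1 idx=1 pred=N actual=T -> ctr[1]=1
Ev 9: PC=2 idx=2 pred=T actual=N -> ctr[2]=1

Answer: T T N N N T N N T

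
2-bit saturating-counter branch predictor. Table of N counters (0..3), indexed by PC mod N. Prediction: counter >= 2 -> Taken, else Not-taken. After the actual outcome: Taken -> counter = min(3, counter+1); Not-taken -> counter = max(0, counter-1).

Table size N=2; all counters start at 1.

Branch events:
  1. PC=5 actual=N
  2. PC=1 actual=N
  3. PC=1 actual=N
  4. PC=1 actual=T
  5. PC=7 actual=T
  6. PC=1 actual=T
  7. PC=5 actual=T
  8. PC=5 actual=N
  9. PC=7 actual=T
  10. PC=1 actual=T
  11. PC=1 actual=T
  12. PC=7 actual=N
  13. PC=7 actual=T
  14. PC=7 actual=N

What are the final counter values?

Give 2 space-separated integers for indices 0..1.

Ev 1: PC=5 idx=1 pred=N actual=N -> ctr[1]=0
Ev 2: PC=1 idx=1 pred=N actual=N -> ctr[1]=0
Ev 3: PC=1 idx=1 pred=N actual=N -> ctr[1]=0
Ev 4: PC=1 idx=1 pred=N actual=T -> ctr[1]=1
Ev 5: PC=7 idx=1 pred=N actual=T -> ctr[1]=2
Ev 6: PC=1 idx=1 pred=T actual=T -> ctr[1]=3
Ev 7: PC=5 idx=1 pred=T actual=T -> ctr[1]=3
Ev 8: PC=5 idx=1 pred=T actual=N -> ctr[1]=2
Ev 9: PC=7 idx=1 pred=T actual=T -> ctr[1]=3
Ev 10: PC=1 idx=1 pred=T actual=T -> ctr[1]=3
Ev 11: PC=1 idx=1 pred=T actual=T -> ctr[1]=3
Ev 12: PC=7 idx=1 pred=T actual=N -> ctr[1]=2
Ev 13: PC=7 idx=1 pred=T actual=T -> ctr[1]=3
Ev 14: PC=7 idx=1 pred=T actual=N -> ctr[1]=2

Answer: 1 2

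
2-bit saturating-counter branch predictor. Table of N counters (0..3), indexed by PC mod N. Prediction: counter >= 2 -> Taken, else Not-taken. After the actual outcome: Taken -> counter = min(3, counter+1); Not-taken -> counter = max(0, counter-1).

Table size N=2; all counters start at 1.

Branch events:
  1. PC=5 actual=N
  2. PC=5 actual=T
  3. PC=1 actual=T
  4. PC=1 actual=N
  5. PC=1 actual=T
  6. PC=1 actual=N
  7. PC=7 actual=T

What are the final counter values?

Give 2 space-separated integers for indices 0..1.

Answer: 1 2

Derivation:
Ev 1: PC=5 idx=1 pred=N actual=N -> ctr[1]=0
Ev 2: PC=5 idx=1 pred=N actual=T -> ctr[1]=1
Ev 3: PC=1 idx=1 pred=N actual=T -> ctr[1]=2
Ev 4: PC=1 idx=1 pred=T actual=N -> ctr[1]=1
Ev 5: PC=1 idx=1 pred=N actual=T -> ctr[1]=2
Ev 6: PC=1 idx=1 pred=T actual=N -> ctr[1]=1
Ev 7: PC=7 idx=1 pred=N actual=T -> ctr[1]=2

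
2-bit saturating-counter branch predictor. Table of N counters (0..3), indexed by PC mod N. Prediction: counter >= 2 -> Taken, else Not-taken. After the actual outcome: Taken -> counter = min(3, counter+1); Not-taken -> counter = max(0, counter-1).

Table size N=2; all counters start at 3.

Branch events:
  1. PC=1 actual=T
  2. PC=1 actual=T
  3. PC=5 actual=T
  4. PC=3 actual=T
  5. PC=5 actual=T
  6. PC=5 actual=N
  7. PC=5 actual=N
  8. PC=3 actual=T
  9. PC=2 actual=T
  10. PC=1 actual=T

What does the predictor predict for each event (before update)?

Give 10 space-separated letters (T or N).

Answer: T T T T T T T N T T

Derivation:
Ev 1: PC=1 idx=1 pred=T actual=T -> ctr[1]=3
Ev 2: PC=1 idx=1 pred=T actual=T -> ctr[1]=3
Ev 3: PC=5 idx=1 pred=T actual=T -> ctr[1]=3
Ev 4: PC=3 idx=1 pred=T actual=T -> ctr[1]=3
Ev 5: PC=5 idx=1 pred=T actual=T -> ctr[1]=3
Ev 6: PC=5 idx=1 pred=T actual=N -> ctr[1]=2
Ev 7: PC=5 idx=1 pred=T actual=N -> ctr[1]=1
Ev 8: PC=3 idx=1 pred=N actual=T -> ctr[1]=2
Ev 9: PC=2 idx=0 pred=T actual=T -> ctr[0]=3
Ev 10: PC=1 idx=1 pred=T actual=T -> ctr[1]=3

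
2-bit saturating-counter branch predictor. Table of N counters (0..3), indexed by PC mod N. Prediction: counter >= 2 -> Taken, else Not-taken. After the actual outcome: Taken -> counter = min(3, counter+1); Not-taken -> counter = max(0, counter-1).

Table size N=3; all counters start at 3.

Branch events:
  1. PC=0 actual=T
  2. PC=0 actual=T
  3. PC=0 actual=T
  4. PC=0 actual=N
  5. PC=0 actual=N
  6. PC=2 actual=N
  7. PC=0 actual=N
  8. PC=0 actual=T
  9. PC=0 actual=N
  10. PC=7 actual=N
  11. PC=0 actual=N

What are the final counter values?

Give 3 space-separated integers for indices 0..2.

Answer: 0 2 2

Derivation:
Ev 1: PC=0 idx=0 pred=T actual=T -> ctr[0]=3
Ev 2: PC=0 idx=0 pred=T actual=T -> ctr[0]=3
Ev 3: PC=0 idx=0 pred=T actual=T -> ctr[0]=3
Ev 4: PC=0 idx=0 pred=T actual=N -> ctr[0]=2
Ev 5: PC=0 idx=0 pred=T actual=N -> ctr[0]=1
Ev 6: PC=2 idx=2 pred=T actual=N -> ctr[2]=2
Ev 7: PC=0 idx=0 pred=N actual=N -> ctr[0]=0
Ev 8: PC=0 idx=0 pred=N actual=T -> ctr[0]=1
Ev 9: PC=0 idx=0 pred=N actual=N -> ctr[0]=0
Ev 10: PC=7 idx=1 pred=T actual=N -> ctr[1]=2
Ev 11: PC=0 idx=0 pred=N actual=N -> ctr[0]=0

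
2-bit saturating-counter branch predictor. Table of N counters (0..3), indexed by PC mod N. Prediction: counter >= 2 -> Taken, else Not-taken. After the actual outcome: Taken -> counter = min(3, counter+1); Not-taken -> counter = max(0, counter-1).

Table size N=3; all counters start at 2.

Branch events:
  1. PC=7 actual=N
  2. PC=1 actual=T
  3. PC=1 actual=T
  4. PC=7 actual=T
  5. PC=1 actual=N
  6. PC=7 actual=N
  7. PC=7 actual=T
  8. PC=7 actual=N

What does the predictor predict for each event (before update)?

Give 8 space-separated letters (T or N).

Ev 1: PC=7 idx=1 pred=T actual=N -> ctr[1]=1
Ev 2: PC=1 idx=1 pred=N actual=T -> ctr[1]=2
Ev 3: PC=1 idx=1 pred=T actual=T -> ctr[1]=3
Ev 4: PC=7 idx=1 pred=T actual=T -> ctr[1]=3
Ev 5: PC=1 idx=1 pred=T actual=N -> ctr[1]=2
Ev 6: PC=7 idx=1 pred=T actual=N -> ctr[1]=1
Ev 7: PC=7 idx=1 pred=N actual=T -> ctr[1]=2
Ev 8: PC=7 idx=1 pred=T actual=N -> ctr[1]=1

Answer: T N T T T T N T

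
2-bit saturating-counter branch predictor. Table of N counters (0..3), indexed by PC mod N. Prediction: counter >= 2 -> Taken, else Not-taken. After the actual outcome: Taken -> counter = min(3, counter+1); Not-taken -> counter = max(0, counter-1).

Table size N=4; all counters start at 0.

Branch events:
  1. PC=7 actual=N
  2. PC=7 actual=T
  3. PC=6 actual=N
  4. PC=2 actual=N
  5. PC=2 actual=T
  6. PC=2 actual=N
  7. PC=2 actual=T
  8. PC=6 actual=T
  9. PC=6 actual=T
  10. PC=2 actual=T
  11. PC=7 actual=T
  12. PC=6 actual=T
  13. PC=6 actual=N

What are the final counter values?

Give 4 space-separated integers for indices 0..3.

Answer: 0 0 2 2

Derivation:
Ev 1: PC=7 idx=3 pred=N actual=N -> ctr[3]=0
Ev 2: PC=7 idx=3 pred=N actual=T -> ctr[3]=1
Ev 3: PC=6 idx=2 pred=N actual=N -> ctr[2]=0
Ev 4: PC=2 idx=2 pred=N actual=N -> ctr[2]=0
Ev 5: PC=2 idx=2 pred=N actual=T -> ctr[2]=1
Ev 6: PC=2 idx=2 pred=N actual=N -> ctr[2]=0
Ev 7: PC=2 idx=2 pred=N actual=T -> ctr[2]=1
Ev 8: PC=6 idx=2 pred=N actual=T -> ctr[2]=2
Ev 9: PC=6 idx=2 pred=T actual=T -> ctr[2]=3
Ev 10: PC=2 idx=2 pred=T actual=T -> ctr[2]=3
Ev 11: PC=7 idx=3 pred=N actual=T -> ctr[3]=2
Ev 12: PC=6 idx=2 pred=T actual=T -> ctr[2]=3
Ev 13: PC=6 idx=2 pred=T actual=N -> ctr[2]=2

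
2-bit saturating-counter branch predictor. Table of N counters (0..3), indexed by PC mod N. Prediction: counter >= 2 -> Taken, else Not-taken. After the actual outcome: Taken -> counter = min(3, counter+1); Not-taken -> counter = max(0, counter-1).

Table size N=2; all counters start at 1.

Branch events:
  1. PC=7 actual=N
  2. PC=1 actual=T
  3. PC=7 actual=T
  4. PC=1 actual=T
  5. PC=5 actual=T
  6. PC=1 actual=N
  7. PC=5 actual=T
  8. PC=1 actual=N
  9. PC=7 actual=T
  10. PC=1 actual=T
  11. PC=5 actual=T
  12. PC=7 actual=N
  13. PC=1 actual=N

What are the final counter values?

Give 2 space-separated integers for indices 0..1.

Answer: 1 1

Derivation:
Ev 1: PC=7 idx=1 pred=N actual=N -> ctr[1]=0
Ev 2: PC=1 idx=1 pred=N actual=T -> ctr[1]=1
Ev 3: PC=7 idx=1 pred=N actual=T -> ctr[1]=2
Ev 4: PC=1 idx=1 pred=T actual=T -> ctr[1]=3
Ev 5: PC=5 idx=1 pred=T actual=T -> ctr[1]=3
Ev 6: PC=1 idx=1 pred=T actual=N -> ctr[1]=2
Ev 7: PC=5 idx=1 pred=T actual=T -> ctr[1]=3
Ev 8: PC=1 idx=1 pred=T actual=N -> ctr[1]=2
Ev 9: PC=7 idx=1 pred=T actual=T -> ctr[1]=3
Ev 10: PC=1 idx=1 pred=T actual=T -> ctr[1]=3
Ev 11: PC=5 idx=1 pred=T actual=T -> ctr[1]=3
Ev 12: PC=7 idx=1 pred=T actual=N -> ctr[1]=2
Ev 13: PC=1 idx=1 pred=T actual=N -> ctr[1]=1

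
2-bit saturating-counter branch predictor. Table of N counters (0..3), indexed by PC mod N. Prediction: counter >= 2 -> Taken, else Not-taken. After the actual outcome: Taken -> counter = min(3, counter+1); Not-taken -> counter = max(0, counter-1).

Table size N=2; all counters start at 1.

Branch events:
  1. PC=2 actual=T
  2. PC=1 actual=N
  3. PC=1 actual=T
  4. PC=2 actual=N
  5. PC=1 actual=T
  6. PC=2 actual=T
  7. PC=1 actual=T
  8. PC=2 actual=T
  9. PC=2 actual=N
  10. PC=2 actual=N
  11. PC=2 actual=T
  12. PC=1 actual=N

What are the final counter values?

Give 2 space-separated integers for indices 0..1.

Answer: 2 2

Derivation:
Ev 1: PC=2 idx=0 pred=N actual=T -> ctr[0]=2
Ev 2: PC=1 idx=1 pred=N actual=N -> ctr[1]=0
Ev 3: PC=1 idx=1 pred=N actual=T -> ctr[1]=1
Ev 4: PC=2 idx=0 pred=T actual=N -> ctr[0]=1
Ev 5: PC=1 idx=1 pred=N actual=T -> ctr[1]=2
Ev 6: PC=2 idx=0 pred=N actual=T -> ctr[0]=2
Ev 7: PC=1 idx=1 pred=T actual=T -> ctr[1]=3
Ev 8: PC=2 idx=0 pred=T actual=T -> ctr[0]=3
Ev 9: PC=2 idx=0 pred=T actual=N -> ctr[0]=2
Ev 10: PC=2 idx=0 pred=T actual=N -> ctr[0]=1
Ev 11: PC=2 idx=0 pred=N actual=T -> ctr[0]=2
Ev 12: PC=1 idx=1 pred=T actual=N -> ctr[1]=2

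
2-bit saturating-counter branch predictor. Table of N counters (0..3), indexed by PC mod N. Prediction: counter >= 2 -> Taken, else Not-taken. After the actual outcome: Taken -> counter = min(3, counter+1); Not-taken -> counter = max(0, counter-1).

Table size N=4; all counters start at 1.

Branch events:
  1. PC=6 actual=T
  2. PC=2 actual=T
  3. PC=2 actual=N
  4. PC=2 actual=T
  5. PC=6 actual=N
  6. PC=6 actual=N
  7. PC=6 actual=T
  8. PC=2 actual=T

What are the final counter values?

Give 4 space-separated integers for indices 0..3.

Answer: 1 1 3 1

Derivation:
Ev 1: PC=6 idx=2 pred=N actual=T -> ctr[2]=2
Ev 2: PC=2 idx=2 pred=T actual=T -> ctr[2]=3
Ev 3: PC=2 idx=2 pred=T actual=N -> ctr[2]=2
Ev 4: PC=2 idx=2 pred=T actual=T -> ctr[2]=3
Ev 5: PC=6 idx=2 pred=T actual=N -> ctr[2]=2
Ev 6: PC=6 idx=2 pred=T actual=N -> ctr[2]=1
Ev 7: PC=6 idx=2 pred=N actual=T -> ctr[2]=2
Ev 8: PC=2 idx=2 pred=T actual=T -> ctr[2]=3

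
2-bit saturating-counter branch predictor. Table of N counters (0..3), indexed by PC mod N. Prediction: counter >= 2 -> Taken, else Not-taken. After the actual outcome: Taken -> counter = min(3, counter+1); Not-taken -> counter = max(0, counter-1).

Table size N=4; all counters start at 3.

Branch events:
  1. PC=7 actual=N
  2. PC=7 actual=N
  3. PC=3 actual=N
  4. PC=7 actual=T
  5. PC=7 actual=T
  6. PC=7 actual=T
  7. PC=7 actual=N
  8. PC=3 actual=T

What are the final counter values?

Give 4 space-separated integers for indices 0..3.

Answer: 3 3 3 3

Derivation:
Ev 1: PC=7 idx=3 pred=T actual=N -> ctr[3]=2
Ev 2: PC=7 idx=3 pred=T actual=N -> ctr[3]=1
Ev 3: PC=3 idx=3 pred=N actual=N -> ctr[3]=0
Ev 4: PC=7 idx=3 pred=N actual=T -> ctr[3]=1
Ev 5: PC=7 idx=3 pred=N actual=T -> ctr[3]=2
Ev 6: PC=7 idx=3 pred=T actual=T -> ctr[3]=3
Ev 7: PC=7 idx=3 pred=T actual=N -> ctr[3]=2
Ev 8: PC=3 idx=3 pred=T actual=T -> ctr[3]=3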